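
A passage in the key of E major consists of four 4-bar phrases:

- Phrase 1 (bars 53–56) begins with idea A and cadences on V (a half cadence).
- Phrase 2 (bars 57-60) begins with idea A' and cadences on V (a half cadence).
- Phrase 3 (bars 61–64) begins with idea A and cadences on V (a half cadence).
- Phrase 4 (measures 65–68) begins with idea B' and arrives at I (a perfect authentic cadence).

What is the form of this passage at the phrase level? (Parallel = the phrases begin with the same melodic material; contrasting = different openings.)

parallel double period

Four phrases in two halves: the first half (bars 53-60) ends with a half cadence, the second (measures 61-68) with a perfect authentic cadence — a large antecedent–consequent pair, i.e. a double period.
Phrase 3 begins with the same material as phrase 1, making it parallel.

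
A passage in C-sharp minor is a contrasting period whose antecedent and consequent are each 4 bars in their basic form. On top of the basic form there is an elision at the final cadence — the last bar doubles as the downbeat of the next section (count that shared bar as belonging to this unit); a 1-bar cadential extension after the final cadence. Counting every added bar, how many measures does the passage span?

9 measures

Basic contrasting period: 4 + 4 = 8 bars.
8 (basic form) + 1 (cadential extension) = 9.
The elision shares a bar with the next section but does not change this unit's count.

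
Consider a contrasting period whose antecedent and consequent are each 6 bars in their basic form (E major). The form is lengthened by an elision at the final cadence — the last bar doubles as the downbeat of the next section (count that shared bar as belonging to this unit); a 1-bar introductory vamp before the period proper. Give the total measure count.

13 measures

Basic contrasting period: 6 + 6 = 12 bars.
12 (basic form) + 1 (introduction) = 13.
The elision shares a bar with the next section but does not change this unit's count.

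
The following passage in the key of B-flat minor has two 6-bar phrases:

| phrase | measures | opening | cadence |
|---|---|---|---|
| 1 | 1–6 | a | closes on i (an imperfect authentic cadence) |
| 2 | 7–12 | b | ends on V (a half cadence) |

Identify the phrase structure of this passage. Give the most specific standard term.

phrase group

The second phrase closes with a half cadence, which is not stronger than the first phrase's imperfect authentic cadence; without a weak→strong cadential pair there is no antecedent–consequent relationship, so this is a phrase group rather than a period.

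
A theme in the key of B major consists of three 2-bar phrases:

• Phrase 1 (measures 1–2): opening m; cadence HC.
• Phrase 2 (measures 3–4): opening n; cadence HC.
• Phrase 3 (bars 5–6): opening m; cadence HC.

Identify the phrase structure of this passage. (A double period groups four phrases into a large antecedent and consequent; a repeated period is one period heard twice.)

phrase group

The final phrase closes with a half cadence, which is not stronger than the preceding half cadence; the 3 phrases lack an overall antecedent–consequent design and so form a phrase group.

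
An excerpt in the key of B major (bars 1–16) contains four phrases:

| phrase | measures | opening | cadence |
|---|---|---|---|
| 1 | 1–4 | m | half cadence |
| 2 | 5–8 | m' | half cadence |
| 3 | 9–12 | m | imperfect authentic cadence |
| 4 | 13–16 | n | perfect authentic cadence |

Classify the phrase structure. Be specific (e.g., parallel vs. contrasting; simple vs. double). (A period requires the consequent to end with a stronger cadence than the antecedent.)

parallel double period

Four phrases in two halves: the first half (bars 1–8) ends with a half cadence, the second (mm. 9–16) with a perfect authentic cadence — a large antecedent–consequent pair, i.e. a double period.
Phrase 3 begins with the same material as phrase 1, making it parallel.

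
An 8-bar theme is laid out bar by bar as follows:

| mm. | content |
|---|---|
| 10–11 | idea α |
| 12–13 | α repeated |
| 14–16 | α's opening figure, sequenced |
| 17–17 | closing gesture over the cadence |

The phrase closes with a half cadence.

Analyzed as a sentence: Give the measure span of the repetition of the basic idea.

The presentation of a sentence is the basic idea (measures 10–11) plus its repetition (mm. 12–13); the repetition of the basic idea is therefore measures 12–13.

measures 12–13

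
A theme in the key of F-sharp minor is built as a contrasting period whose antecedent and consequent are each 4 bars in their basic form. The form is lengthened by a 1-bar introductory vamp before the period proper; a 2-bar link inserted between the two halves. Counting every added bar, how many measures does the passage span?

Basic contrasting period: 4 + 4 = 8 bars.
8 (basic form) + 1 (introduction) + 2 (link) = 11.

11 measures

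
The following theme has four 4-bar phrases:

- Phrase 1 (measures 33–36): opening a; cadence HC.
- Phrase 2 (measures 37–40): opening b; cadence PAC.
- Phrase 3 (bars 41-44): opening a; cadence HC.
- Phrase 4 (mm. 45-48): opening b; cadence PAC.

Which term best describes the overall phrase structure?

The cadence pattern HC–PAC–HC–PAC is weak–strong twice, and phrases 3–4 restate phrases 1–2: a period heard twice, not a double period (which would end weakly at phrase 2).

repeated period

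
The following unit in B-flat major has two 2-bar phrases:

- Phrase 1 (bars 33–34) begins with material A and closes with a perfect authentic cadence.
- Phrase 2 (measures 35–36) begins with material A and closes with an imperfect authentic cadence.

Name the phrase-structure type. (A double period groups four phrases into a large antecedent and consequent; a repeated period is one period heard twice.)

The second phrase closes with an imperfect authentic cadence, which is not stronger than the first phrase's perfect authentic cadence; without a weak→strong cadential pair there is no antecedent–consequent relationship, so this is a phrase group rather than a period.

phrase group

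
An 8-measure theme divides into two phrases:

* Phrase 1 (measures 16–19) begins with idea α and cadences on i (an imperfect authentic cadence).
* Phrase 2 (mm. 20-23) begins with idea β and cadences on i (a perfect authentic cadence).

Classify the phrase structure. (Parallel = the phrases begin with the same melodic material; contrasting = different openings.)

contrasting period

Phrase 1 ends with an imperfect authentic cadence (weaker) and phrase 2 with a perfect authentic cadence (stronger): antecedent + consequent = a period.
The two phrases open with different material (α / β), so the period is contrasting.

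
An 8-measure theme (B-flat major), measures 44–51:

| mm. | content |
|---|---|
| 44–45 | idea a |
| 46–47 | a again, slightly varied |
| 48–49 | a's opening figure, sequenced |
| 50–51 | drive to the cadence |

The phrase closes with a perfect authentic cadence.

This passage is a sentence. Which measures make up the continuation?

After the presentation (mm. 44–47), the continuation covers the fragmentation through the cadence: mm. 48–51.

measures 48–51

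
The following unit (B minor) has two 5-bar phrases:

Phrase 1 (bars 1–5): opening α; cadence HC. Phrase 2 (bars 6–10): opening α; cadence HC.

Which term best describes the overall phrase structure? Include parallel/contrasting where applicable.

repeated phrase

Both phrases have the same opening (α) and the same cadence (half cadence): the second is a restatement, not a consequent, so this is a repeated phrase rather than a period.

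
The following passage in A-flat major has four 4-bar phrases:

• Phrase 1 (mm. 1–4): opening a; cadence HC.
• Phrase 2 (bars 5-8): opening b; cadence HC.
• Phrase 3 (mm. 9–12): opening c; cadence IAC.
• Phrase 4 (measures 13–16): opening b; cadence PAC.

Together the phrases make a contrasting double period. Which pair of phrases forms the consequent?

phrases 3 and 4

In a double period the first pair of phrases (ending half cadence) is the large antecedent and the second pair (ending perfect authentic cadence) is the large consequent; the consequent is phrases 3 and 4.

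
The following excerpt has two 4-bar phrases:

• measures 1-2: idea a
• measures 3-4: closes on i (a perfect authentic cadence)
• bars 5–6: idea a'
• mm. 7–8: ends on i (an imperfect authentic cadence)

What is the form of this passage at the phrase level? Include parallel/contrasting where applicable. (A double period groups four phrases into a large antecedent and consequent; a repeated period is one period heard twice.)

phrase group

The second phrase closes with an imperfect authentic cadence, which is not stronger than the first phrase's perfect authentic cadence; without a weak→strong cadential pair there is no antecedent–consequent relationship, so this is a phrase group rather than a period.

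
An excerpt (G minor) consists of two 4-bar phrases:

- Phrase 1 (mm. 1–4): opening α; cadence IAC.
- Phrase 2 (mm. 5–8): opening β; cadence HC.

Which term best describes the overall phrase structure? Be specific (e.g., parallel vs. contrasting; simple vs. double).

The second phrase closes with a half cadence, which is not stronger than the first phrase's imperfect authentic cadence; without a weak→strong cadential pair there is no antecedent–consequent relationship, so this is a phrase group rather than a period.

phrase group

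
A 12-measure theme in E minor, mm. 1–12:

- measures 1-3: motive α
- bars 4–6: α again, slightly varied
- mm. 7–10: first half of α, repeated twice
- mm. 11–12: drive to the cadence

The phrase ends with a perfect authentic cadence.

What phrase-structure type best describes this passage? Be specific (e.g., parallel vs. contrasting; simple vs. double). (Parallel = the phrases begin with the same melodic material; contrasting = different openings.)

Basic idea (measures 1–3) + its repetition (mm. 4–6) form the presentation; fragmentation and cadence (mm. 7-12) form the continuation — the 12-bar whole is a sentence.

sentence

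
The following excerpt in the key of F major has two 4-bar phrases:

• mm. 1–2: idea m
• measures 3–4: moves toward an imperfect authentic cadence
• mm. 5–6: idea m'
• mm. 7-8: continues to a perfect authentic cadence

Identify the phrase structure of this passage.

Phrase 1 ends with an imperfect authentic cadence (weaker) and phrase 2 with a perfect authentic cadence (stronger): antecedent + consequent = a period.
The two phrases open with the same material (m / m'), so the period is parallel.

parallel period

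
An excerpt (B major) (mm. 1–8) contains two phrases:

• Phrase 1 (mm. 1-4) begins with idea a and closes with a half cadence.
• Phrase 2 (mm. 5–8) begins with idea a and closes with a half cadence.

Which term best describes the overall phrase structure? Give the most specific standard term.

repeated phrase

Both phrases have the same opening (a) and the same cadence (half cadence): the second is a restatement, not a consequent, so this is a repeated phrase rather than a period.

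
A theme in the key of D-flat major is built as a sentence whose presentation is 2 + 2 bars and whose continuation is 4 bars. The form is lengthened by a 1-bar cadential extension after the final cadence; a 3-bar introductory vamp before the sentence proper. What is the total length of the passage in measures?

Basic sentence: 2 + 2 + 4 = 8 bars.
8 (basic form) + 1 (cadential extension) + 3 (introduction) = 12.

12 measures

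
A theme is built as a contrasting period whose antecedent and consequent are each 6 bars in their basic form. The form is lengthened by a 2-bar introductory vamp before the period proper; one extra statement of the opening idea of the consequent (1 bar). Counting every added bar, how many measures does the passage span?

15 measures

Basic contrasting period: 6 + 6 = 12 bars.
12 (basic form) + 2 (introduction) + 1 (extra statement) = 15.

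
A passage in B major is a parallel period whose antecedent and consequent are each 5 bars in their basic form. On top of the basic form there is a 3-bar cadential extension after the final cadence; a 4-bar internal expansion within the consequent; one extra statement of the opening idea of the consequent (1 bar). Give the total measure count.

Basic parallel period: 5 + 5 = 10 bars.
10 (basic form) + 3 (cadential extension) + 4 (internal expansion) + 1 (extra statement) = 18.

18 measures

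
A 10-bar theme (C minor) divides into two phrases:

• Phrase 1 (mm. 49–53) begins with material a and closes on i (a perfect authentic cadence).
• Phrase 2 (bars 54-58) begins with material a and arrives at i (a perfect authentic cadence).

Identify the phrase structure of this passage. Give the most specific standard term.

Both phrases have the same opening (a) and the same cadence (perfect authentic cadence): the second is a restatement, not a consequent, so this is a repeated phrase rather than a period.

repeated phrase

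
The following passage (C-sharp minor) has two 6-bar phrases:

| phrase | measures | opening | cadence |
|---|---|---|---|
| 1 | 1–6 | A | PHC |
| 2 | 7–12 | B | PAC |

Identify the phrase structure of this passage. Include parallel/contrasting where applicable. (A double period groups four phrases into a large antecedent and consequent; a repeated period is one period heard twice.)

contrasting period

Phrase 1 ends with a Phrygian half cadence (weaker) and phrase 2 with a perfect authentic cadence (stronger): antecedent + consequent = a period.
The two phrases open with different material (A / B), so the period is contrasting.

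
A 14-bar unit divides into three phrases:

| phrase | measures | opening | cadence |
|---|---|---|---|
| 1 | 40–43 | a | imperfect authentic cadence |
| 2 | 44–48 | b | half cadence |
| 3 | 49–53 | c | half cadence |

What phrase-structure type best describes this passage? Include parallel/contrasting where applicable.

The final phrase closes with a half cadence, which is not stronger than the preceding half cadence; the 3 phrases lack an overall antecedent–consequent design and so form a phrase group.

phrase group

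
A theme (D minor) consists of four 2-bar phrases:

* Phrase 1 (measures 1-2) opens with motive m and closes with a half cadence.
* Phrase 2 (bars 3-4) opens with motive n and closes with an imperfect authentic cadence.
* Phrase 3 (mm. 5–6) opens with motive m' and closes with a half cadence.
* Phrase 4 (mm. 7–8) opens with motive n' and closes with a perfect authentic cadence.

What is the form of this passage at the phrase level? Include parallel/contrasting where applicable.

Four phrases in two halves: the first half (bars 1–4) ends with an imperfect authentic cadence, the second (mm. 5-8) with a perfect authentic cadence — a large antecedent–consequent pair, i.e. a double period.
Phrase 3 begins with the same material as phrase 1, making it parallel.

parallel double period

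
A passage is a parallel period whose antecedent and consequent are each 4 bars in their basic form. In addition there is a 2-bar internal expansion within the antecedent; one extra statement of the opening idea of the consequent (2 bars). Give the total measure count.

Basic parallel period: 4 + 4 = 8 bars.
8 (basic form) + 2 (internal expansion) + 2 (extra statement) = 12.

12 measures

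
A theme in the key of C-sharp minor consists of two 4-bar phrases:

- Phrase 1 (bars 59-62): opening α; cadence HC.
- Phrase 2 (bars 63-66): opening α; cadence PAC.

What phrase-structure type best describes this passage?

Phrase 1 ends with a half cadence (weaker) and phrase 2 with a perfect authentic cadence (stronger): antecedent + consequent = a period.
The two phrases open with the same material (α / α), so the period is parallel.

parallel period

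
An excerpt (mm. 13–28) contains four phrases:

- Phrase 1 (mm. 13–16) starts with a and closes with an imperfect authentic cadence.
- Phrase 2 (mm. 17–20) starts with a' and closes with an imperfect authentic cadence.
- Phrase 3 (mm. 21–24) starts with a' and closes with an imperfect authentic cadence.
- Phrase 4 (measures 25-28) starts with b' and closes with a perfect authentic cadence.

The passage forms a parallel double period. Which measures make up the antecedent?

In a double period the four phrases pair into a large antecedent (phrases 1–2, ending imperfect authentic cadence) and a large consequent (phrases 3–4, ending perfect authentic cadence). The antecedent spans measures 13-20.

measures 13–20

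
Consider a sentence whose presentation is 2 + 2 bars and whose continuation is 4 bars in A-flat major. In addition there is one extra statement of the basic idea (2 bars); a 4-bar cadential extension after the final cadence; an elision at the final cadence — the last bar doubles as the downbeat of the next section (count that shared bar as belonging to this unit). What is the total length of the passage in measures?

Basic sentence: 2 + 2 + 4 = 8 bars.
8 (basic form) + 2 (extra statement) + 4 (cadential extension) = 14.
The elision shares a bar with the next section but does not change this unit's count.

14 measures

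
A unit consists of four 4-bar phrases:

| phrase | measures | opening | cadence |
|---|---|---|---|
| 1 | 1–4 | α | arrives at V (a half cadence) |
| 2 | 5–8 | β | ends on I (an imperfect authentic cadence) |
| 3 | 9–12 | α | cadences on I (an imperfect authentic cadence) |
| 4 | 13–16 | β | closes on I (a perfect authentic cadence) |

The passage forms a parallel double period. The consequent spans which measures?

In a double period the four phrases pair into a large antecedent (phrases 1–2, ending imperfect authentic cadence) and a large consequent (phrases 3–4, ending perfect authentic cadence). The consequent spans measures 9–16.

measures 9–16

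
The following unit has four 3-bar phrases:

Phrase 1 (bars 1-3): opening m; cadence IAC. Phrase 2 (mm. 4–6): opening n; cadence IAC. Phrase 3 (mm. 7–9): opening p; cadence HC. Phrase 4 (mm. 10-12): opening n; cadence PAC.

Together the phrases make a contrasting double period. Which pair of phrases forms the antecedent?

In a double period the first pair of phrases (ending imperfect authentic cadence) is the large antecedent and the second pair (ending perfect authentic cadence) is the large consequent; the antecedent is phrases 1 and 2.

phrases 1 and 2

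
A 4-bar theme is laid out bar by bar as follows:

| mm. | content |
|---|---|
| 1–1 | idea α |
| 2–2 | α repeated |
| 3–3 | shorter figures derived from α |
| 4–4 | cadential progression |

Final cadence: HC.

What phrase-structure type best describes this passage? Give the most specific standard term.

sentence

Basic idea (bar 1) + its repetition (m. 2) form the presentation; fragmentation and cadence (bars 3–4) form the continuation — the 4-bar whole is a sentence.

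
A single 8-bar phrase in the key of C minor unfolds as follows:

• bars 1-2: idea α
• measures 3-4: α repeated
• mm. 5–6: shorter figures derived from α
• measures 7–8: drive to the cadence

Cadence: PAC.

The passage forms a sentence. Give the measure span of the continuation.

measures 5–8

After the presentation (measures 1–4), the continuation covers the fragmentation through the cadence: mm. 5-8.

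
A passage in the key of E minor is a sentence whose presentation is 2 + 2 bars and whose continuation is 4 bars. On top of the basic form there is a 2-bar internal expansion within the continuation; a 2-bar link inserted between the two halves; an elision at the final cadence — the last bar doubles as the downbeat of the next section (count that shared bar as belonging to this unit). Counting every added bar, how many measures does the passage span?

12 measures

Basic sentence: 2 + 2 + 4 = 8 bars.
8 (basic form) + 2 (internal expansion) + 2 (link) = 12.
The elision shares a bar with the next section but does not change this unit's count.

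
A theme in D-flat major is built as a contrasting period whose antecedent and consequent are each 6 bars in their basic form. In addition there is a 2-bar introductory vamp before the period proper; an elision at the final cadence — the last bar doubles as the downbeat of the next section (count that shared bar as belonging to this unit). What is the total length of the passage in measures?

Basic contrasting period: 6 + 6 = 12 bars.
12 (basic form) + 2 (introduction) = 14.
The elision shares a bar with the next section but does not change this unit's count.

14 measures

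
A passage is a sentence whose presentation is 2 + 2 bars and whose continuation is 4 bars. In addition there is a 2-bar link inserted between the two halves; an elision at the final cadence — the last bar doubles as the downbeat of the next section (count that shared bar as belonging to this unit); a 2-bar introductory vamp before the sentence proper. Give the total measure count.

Basic sentence: 2 + 2 + 4 = 8 bars.
8 (basic form) + 2 (link) + 2 (introduction) = 12.
The elision shares a bar with the next section but does not change this unit's count.

12 measures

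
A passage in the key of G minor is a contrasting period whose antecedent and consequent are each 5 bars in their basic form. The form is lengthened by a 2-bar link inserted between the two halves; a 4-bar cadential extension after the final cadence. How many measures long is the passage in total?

Basic contrasting period: 5 + 5 = 10 bars.
10 (basic form) + 2 (link) + 4 (cadential extension) = 16.

16 measures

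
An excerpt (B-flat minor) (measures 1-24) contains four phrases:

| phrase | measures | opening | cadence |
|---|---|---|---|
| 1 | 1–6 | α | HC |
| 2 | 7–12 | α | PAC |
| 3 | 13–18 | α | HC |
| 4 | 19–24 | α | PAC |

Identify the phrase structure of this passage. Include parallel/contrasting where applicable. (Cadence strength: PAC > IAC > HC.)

The cadence pattern HC–PAC–HC–PAC is weak–strong twice, and phrases 3–4 restate phrases 1–2: a period heard twice, not a double period (which would end weakly at phrase 2).

repeated period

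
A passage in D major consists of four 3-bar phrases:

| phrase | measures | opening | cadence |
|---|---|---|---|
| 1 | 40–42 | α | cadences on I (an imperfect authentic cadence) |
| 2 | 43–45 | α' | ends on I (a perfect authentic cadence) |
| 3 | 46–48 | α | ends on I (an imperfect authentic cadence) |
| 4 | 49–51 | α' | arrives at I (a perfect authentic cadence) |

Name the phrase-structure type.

repeated period

The cadence pattern IAC–PAC–IAC–PAC is weak–strong twice, and phrases 3–4 restate phrases 1–2: a period heard twice, not a double period (which would end weakly at phrase 2).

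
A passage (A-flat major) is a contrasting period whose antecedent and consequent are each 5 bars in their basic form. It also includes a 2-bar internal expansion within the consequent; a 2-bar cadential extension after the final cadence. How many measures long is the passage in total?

14 measures

Basic contrasting period: 5 + 5 = 10 bars.
10 (basic form) + 2 (internal expansion) + 2 (cadential extension) = 14.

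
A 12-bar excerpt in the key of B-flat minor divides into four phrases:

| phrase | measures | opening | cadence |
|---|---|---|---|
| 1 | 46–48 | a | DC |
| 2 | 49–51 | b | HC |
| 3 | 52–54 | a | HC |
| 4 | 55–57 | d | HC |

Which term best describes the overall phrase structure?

phrase group

Phrase 4 ends with a half cadence, no stronger than phrase 2's half cadence, so the four phrases do not form a double period; nor do phrases 3–4 duplicate 1–2, so it is not a repeated period. With no phrase reaching a conclusive cadence, the passage is a phrase group.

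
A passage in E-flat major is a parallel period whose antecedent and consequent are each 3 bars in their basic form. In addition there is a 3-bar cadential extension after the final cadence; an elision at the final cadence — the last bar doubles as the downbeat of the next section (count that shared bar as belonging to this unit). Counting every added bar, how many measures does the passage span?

Basic parallel period: 3 + 3 = 6 bars.
6 (basic form) + 3 (cadential extension) = 9.
The elision shares a bar with the next section but does not change this unit's count.

9 measures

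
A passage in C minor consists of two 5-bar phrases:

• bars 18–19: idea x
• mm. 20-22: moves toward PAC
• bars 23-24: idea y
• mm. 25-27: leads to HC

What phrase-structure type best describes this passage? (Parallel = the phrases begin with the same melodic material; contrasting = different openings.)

The second phrase closes with a half cadence, which is not stronger than the first phrase's perfect authentic cadence; without a weak→strong cadential pair there is no antecedent–consequent relationship, so this is a phrase group rather than a period.

phrase group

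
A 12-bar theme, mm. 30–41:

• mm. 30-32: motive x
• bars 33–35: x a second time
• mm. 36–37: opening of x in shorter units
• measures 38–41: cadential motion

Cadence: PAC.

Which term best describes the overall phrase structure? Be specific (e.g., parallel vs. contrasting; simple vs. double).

Basic idea (mm. 30–32) + its repetition (mm. 33–35) form the presentation; fragmentation and cadence (mm. 36–41) form the continuation — the 12-bar whole is a sentence.

sentence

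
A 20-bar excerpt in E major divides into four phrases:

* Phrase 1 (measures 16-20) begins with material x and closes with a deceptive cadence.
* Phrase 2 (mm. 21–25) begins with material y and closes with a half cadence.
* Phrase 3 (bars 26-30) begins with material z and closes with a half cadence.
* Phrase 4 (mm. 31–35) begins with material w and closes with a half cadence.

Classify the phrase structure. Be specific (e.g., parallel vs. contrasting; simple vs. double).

Phrase 4 ends with a half cadence, no stronger than phrase 2's half cadence, so the four phrases do not form a double period; nor do phrases 3–4 duplicate 1–2, so it is not a repeated period. With no phrase reaching a conclusive cadence, the passage is a phrase group.

phrase group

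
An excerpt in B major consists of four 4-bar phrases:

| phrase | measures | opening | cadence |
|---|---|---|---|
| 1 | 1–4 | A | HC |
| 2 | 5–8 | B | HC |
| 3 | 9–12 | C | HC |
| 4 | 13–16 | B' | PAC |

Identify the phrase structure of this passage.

contrasting double period

Four phrases in two halves: the first half (bars 1–8) ends with a half cadence, the second (mm. 9–16) with a perfect authentic cadence — a large antecedent–consequent pair, i.e. a double period.
Phrase 3 begins with different material from phrase 1, making it contrasting.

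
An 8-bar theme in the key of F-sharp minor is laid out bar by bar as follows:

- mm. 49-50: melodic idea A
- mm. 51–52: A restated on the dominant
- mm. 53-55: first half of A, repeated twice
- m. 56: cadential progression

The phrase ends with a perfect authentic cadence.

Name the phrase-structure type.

sentence

Basic idea (mm. 49–50) + its repetition (measures 51–52) form the presentation; fragmentation and cadence (mm. 53-56) form the continuation — the 8-bar whole is a sentence.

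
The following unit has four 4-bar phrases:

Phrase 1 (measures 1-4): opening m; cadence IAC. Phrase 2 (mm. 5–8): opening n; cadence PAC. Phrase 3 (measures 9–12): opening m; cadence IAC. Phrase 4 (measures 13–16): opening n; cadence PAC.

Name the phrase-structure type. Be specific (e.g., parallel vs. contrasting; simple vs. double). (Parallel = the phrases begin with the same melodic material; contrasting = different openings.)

The cadence pattern IAC–PAC–IAC–PAC is weak–strong twice, and phrases 3–4 restate phrases 1–2: a period heard twice, not a double period (which would end weakly at phrase 2).

repeated period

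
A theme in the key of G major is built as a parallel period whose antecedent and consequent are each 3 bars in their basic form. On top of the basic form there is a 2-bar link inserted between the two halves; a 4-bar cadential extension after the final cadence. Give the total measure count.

Basic parallel period: 3 + 3 = 6 bars.
6 (basic form) + 2 (link) + 4 (cadential extension) = 12.

12 measures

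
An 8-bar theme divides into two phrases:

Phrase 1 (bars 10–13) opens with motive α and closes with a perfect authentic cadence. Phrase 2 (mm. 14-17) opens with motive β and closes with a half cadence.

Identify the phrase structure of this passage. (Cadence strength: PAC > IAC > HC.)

The second phrase closes with a half cadence, which is not stronger than the first phrase's perfect authentic cadence; without a weak→strong cadential pair there is no antecedent–consequent relationship, so this is a phrase group rather than a period.

phrase group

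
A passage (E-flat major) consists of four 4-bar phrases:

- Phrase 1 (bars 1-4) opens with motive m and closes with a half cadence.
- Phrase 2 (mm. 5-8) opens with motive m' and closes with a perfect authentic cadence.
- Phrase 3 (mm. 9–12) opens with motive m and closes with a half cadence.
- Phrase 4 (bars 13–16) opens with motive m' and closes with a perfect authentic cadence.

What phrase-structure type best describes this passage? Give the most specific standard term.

The cadence pattern HC–PAC–HC–PAC is weak–strong twice, and phrases 3–4 restate phrases 1–2: a period heard twice, not a double period (which would end weakly at phrase 2).

repeated period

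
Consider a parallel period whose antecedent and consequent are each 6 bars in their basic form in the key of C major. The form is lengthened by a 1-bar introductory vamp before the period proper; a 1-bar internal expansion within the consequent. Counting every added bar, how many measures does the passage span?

14 measures

Basic parallel period: 6 + 6 = 12 bars.
12 (basic form) + 1 (introduction) + 1 (internal expansion) = 14.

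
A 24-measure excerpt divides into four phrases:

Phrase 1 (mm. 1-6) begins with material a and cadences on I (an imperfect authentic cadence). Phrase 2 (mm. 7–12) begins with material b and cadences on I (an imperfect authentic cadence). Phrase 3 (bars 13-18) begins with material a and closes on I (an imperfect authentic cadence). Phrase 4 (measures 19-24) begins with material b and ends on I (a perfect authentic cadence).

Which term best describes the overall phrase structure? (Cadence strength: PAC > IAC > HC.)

parallel double period

Four phrases in two halves: the first half (mm. 1–12) ends with an imperfect authentic cadence, the second (measures 13–24) with a perfect authentic cadence — a large antecedent–consequent pair, i.e. a double period.
Phrase 3 begins with the same material as phrase 1, making it parallel.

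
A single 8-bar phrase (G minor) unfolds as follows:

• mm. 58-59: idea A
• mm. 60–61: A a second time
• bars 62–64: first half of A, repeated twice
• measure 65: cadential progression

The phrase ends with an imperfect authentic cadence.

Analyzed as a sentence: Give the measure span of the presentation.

The presentation of a sentence is the basic idea (mm. 58–59) plus its repetition (mm. 60–61); the presentation is therefore mm. 58–61.

measures 58–61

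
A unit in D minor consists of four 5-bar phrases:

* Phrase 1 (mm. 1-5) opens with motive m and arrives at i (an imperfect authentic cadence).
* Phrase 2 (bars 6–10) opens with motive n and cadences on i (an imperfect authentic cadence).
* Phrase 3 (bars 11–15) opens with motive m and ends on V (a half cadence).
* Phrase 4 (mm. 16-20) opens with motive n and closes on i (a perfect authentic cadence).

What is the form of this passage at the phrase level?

parallel double period

Four phrases in two halves: the first half (mm. 1–10) ends with an imperfect authentic cadence, the second (mm. 11–20) with a perfect authentic cadence — a large antecedent–consequent pair, i.e. a double period.
Phrase 3 begins with the same material as phrase 1, making it parallel.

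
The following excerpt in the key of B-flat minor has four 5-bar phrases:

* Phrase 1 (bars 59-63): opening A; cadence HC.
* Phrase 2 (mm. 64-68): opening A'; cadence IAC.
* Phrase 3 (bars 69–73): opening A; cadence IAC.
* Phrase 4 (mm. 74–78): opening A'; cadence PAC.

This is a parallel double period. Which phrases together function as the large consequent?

phrases 3 and 4

In a double period the first pair of phrases (ending imperfect authentic cadence) is the large antecedent and the second pair (ending perfect authentic cadence) is the large consequent; the consequent is phrases 3 and 4.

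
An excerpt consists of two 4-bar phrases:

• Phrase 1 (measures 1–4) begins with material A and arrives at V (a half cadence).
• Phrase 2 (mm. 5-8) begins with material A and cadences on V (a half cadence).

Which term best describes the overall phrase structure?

Both phrases have the same opening (A) and the same cadence (half cadence): the second is a restatement, not a consequent, so this is a repeated phrase rather than a period.

repeated phrase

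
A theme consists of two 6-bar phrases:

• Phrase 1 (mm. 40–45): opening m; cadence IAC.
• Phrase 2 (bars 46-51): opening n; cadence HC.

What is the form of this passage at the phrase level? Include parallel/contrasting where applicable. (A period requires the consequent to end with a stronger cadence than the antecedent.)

The second phrase closes with a half cadence, which is not stronger than the first phrase's imperfect authentic cadence; without a weak→strong cadential pair there is no antecedent–consequent relationship, so this is a phrase group rather than a period.

phrase group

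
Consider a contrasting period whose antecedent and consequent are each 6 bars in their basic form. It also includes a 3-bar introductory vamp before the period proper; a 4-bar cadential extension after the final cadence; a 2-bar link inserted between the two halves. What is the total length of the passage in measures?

21 measures

Basic contrasting period: 6 + 6 = 12 bars.
12 (basic form) + 3 (introduction) + 4 (cadential extension) + 2 (link) = 21.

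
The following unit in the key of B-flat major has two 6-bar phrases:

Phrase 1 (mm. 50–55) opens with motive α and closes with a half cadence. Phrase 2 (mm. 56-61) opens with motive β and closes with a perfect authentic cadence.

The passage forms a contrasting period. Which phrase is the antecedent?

The phrase ending with the weaker cadence (half cadence) is the antecedent; the one ending more conclusively (perfect authentic cadence) is the consequent. The antecedent is phrase 1.

phrase 1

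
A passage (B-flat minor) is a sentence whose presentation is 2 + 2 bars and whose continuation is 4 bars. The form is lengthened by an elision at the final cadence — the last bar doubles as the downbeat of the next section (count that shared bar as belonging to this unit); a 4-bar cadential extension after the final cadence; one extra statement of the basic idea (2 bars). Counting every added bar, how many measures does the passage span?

Basic sentence: 2 + 2 + 4 = 8 bars.
8 (basic form) + 4 (cadential extension) + 2 (extra statement) = 14.
The elision shares a bar with the next section but does not change this unit's count.

14 measures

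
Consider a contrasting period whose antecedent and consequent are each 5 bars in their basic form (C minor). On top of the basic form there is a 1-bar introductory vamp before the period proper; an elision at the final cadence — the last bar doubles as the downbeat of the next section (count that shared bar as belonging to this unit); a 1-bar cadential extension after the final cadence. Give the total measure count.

Basic contrasting period: 5 + 5 = 10 bars.
10 (basic form) + 1 (introduction) + 1 (cadential extension) = 12.
The elision shares a bar with the next section but does not change this unit's count.

12 measures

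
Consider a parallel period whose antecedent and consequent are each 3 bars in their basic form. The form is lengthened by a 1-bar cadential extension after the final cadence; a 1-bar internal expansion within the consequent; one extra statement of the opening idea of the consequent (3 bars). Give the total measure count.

11 measures

Basic parallel period: 3 + 3 = 6 bars.
6 (basic form) + 1 (cadential extension) + 1 (internal expansion) + 3 (extra statement) = 11.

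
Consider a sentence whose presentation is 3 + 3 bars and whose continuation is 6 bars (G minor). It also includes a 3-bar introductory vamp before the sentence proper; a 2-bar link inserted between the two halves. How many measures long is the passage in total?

17 measures

Basic sentence: 3 + 3 + 6 = 12 bars.
12 (basic form) + 3 (introduction) + 2 (link) = 17.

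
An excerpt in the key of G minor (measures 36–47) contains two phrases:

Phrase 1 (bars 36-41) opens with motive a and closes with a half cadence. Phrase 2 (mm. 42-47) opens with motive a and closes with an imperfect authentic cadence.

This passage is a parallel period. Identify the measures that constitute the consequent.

measures 42–47

The antecedent is the phrase ending with the weaker cadence (half cadence, phrase 1) and the consequent the one ending more conclusively (imperfect authentic cadence, phrase 2); the consequent is mm. 42-47.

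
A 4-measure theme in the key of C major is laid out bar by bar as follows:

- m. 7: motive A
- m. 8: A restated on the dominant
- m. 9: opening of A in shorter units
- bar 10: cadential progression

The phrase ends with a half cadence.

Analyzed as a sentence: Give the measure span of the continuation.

After the presentation (mm. 7–8), the continuation covers the fragmentation through the cadence: mm. 9-10.

measures 9–10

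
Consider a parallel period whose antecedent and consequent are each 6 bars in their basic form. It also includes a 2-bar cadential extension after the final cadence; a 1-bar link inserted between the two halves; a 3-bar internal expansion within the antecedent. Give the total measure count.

18 measures

Basic parallel period: 6 + 6 = 12 bars.
12 (basic form) + 2 (cadential extension) + 1 (link) + 3 (internal expansion) = 18.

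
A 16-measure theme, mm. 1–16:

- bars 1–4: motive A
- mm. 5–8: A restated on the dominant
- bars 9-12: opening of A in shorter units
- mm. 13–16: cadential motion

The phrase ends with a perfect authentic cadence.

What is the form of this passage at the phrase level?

Basic idea (mm. 1–4) + its repetition (bars 5–8) form the presentation; fragmentation and cadence (measures 9–16) form the continuation — the 16-bar whole is a sentence.

sentence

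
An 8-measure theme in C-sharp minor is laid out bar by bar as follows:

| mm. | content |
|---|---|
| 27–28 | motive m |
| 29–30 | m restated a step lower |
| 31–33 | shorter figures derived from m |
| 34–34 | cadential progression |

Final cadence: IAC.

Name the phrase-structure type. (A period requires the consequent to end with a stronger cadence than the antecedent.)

sentence

Basic idea (measures 27–28) + its repetition (mm. 29–30) form the presentation; fragmentation and cadence (bars 31–34) form the continuation — the 8-bar whole is a sentence.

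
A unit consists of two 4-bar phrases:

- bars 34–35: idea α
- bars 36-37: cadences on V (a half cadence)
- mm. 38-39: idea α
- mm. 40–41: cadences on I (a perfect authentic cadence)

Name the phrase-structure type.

parallel period

Phrase 1 ends with a half cadence (weaker) and phrase 2 with a perfect authentic cadence (stronger): antecedent + consequent = a period.
The two phrases open with the same material (α / α), so the period is parallel.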